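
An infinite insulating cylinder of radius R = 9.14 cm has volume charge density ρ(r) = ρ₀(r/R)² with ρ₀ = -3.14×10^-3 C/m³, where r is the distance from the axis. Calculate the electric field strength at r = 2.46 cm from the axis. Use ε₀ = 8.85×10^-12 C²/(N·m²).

E ≈ 1.58×10^5 N/C

By cylindrical symmetry E is radial; use a coaxial Gaussian cylinder of radius 2.46 cm and length L (r < R).
λ_enc = ∫₀^r ρ(r')·2πr' dr' = (2πρ₀/R²)·r^4/4 = -2.162×10^-7 C/m.
Since E is radial and uniform over the curved surface, Φ = E·2πrL = Q_enc/ε₀ = λ_enc L/ε₀.
E = |λ_enc|/(2πε₀r) = (2.162e-7)/(2π·8.85×10^-12·0.0246) = 1.58e5 N/C.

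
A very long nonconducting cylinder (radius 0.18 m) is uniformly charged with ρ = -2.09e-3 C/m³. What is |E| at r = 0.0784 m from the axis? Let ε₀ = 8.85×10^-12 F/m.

Take a coaxial cylindrical Gaussian surface of radius r = 0.0784 m and length L (r < R).
Enclosed charge per unit length: λ_enc = ρ·πr² = (-2.09×10^-3)π(0.0784)² = -4.036×10^-5 C/m.
Since E is radial and uniform over the curved surface, Φ = E·2πrL = Q_enc/ε₀ = λ_enc L/ε₀.
E = |λ_enc|/(2πε₀r) = (4.036×10^-5)/(2π·8.85×10^-12·0.0784) = 9.26×10^6 N/C.

9.26×10^6 N/C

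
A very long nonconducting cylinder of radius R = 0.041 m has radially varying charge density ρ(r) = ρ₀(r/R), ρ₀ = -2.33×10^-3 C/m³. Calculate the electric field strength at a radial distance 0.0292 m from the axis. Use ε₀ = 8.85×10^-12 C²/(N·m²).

Choose a coaxial cylinder of radius r = 0.0292 m (arbitrary length L) as the Gaussian surface (r < R).
λ_enc = ∫₀^r ρ(r')·2πr' dr' = (2πρ₀/R)·r^3/3 = -2.963×10^-6 C/m.
Applying ∮E·dA = Q_enc/ε₀ with the end caps contributing no flux:
E = |λ_enc|/(2πε₀r) = (2.963×10^-6)/(2π·8.85×10^-12·0.0292) = 1.83×10^6 N/C.

E ≈ 1.83×10^6 N/C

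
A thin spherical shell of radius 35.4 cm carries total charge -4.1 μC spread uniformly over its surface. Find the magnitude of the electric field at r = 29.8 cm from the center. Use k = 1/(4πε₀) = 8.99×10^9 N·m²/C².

E = 0 (no enclosed charge)

Take a concentric spherical Gaussian surface of radius r = 29.8 cm (inside the shell, r < 35.4 cm).
All the charge is outside the Gaussian surface: Q_enc = 0, hence E = 0 everywhere inside the shell.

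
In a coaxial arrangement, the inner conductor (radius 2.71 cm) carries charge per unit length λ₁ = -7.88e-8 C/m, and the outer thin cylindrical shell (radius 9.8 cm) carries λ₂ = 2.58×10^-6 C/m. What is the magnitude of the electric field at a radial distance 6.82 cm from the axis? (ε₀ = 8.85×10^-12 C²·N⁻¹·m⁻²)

Take a coaxial cylindrical Gaussian surface of radius r = 6.82 cm and length L (between the conductors, 2.71 cm < r < 9.8 cm).
The shell at 9.8 cm lies outside the Gaussian surface, so λ_enc = λ₁ = -7.88×10^-8 C/m.
Gauss's law: E·2πrL = λ_enc L/ε₀.
E = |λ_enc|/(2πε₀r) = (7.88×10^-8)/(2π·8.85×10^-12·0.0682) = 2.08×10^4 N/C.

|E| ≈ 2.08e4 N/C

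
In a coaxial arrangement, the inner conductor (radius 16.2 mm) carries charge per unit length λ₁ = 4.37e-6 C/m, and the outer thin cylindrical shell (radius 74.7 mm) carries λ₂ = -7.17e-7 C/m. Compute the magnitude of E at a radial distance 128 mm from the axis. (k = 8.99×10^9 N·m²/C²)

Choose a coaxial cylinder of radius r = 128 mm (arbitrary length L) as the Gaussian surface (r > 74.7 mm, enclosing both).
λ_enc = λ₁ + λ₂ = (4.37×10^-6) + (-7.17×10^-7) = 3.653e-6 C/m.
Since E is radial and uniform over the curved surface, Φ = E·2πrL = Q_enc/ε₀ = λ_enc L/ε₀.
E = 2k|λ_enc|/r = 2(8.99×10^9)(3.653e-6)/(0.128) = 5.13×10^5 N/C.

E = 5.13×10^5 V/m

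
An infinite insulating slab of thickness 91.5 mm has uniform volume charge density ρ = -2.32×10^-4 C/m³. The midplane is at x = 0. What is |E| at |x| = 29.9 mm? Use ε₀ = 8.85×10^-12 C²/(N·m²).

By symmetry E is perpendicular to the slab. A Gaussian pillbox from −29.9 mm to +29.9 mm (face area A) lies entirely within the slab.
Q_enc = ρ·(2x)·A and flux = 2EA, so 2EA = 2ρxA/ε₀ ⇒ E = |ρ|x/ε₀.
E = (2.32e-4)(0.0299)/(8.85×10^-12) = 7.84×10^5 N/C.

|E| = 7.84×10^5 N/C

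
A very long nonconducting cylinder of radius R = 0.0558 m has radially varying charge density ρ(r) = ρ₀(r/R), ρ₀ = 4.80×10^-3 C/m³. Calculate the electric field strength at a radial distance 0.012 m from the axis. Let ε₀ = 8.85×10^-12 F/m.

|E| ≈ 4.67×10^5 N/C

Choose a coaxial cylinder of radius r = 0.012 m (arbitrary length L) as the Gaussian surface (r < R).
Integrating ρ over the cross-section to radius r: λ_enc = (2πρ₀/R) ∫₀^r r'^2 dr' = 2πρ₀ r^3/(3·R) = 3.113×10^-7 C/m.
By Gauss's law (flux through the curved wall only), E·2πrL = λ_enc L/ε₀.
E = |λ_enc|/(2πε₀r) = (3.113×10^-7)/(2π·8.85×10^-12·0.012) = 4.67×10^5 N/C.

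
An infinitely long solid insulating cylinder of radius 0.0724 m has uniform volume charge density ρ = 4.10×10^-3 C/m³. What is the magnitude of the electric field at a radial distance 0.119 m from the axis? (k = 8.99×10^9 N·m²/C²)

Coaxial Gaussian cylinder, radius r = 0.119 m, length L (r > 0.0724 m, full cross-section enclosed).
λ_enc = ρ·πR² = (4.10×10^-3)π(0.0724)² = 6.752e-5 C/m.
By Gauss's law (flux through the curved wall only), E·2πrL = λ_enc L/ε₀.
E = 2k|λ_enc|/r = 2(8.99×10^9)(6.752e-5)/(0.119) = 1.02×10^7 N/C.

E ≈ 1.02e7 V/m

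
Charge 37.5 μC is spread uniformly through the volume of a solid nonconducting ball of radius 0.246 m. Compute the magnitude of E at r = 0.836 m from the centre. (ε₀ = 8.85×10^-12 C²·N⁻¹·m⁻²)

Use a concentric Gaussian sphere at r = 0.836 m (r > R, so the entire charge is enclosed).
Q_enc = 37.5 μC = 3.75×10^-5 C.
By Gauss's law, ∮E·dA = E·4πr² = Q_enc/ε₀.
E = |Q_enc|/(4πε₀r²) = (3.75e-5)/(4π·8.85×10^-12·(0.836)²) = 4.82×10^5 N/C.

4.82e5 N/C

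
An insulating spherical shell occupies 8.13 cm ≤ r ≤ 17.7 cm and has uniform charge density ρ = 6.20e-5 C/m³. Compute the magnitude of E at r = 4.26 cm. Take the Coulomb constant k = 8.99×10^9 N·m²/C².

E = 0 (no enclosed charge)

Symmetry ⇒ E = E(r) r̂. Gaussian sphere of radius r = 4.26 cm (r < 8.13 cm, inside the empty cavity).
Q_enc = 0 (all charge lies at larger r); Gauss's law gives E = 0.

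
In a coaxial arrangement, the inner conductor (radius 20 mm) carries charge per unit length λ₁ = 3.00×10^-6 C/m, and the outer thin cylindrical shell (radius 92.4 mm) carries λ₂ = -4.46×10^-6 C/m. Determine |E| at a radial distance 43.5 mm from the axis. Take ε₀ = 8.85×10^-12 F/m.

Choose a coaxial cylinder of radius r = 43.5 mm (arbitrary length L) as the Gaussian surface (between the conductors, 20 mm < r < 92.4 mm).
The shell at 92.4 mm lies outside the Gaussian surface, so λ_enc = λ₁ = 3.00×10^-6 C/m.
By Gauss's law (flux through the curved wall only), E·2πrL = λ_enc L/ε₀.
E = |λ_enc|/(2πε₀r) = (3.00×10^-6)/(2π·8.85×10^-12·0.0435) = 1.24×10^6 N/C.

E ≈ 1.24×10^6 N/C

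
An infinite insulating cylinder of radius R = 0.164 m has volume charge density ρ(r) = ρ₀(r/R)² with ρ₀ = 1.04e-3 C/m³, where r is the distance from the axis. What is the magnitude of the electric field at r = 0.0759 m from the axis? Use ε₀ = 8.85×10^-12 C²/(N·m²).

E = 4.78×10^5 N/C

Take a coaxial cylindrical Gaussian surface of radius r = 0.0759 m and length L (r < R).
Integrating ρ over the cross-section to radius r: λ_enc = (2πρ₀/R²) ∫₀^r r'^3 dr' = 2πρ₀ r^4/(4·R²) = 2.016e-6 C/m.
Applying ∮E·dA = Q_enc/ε₀ with the end caps contributing no flux:
E = |λ_enc|/(2πε₀r) = (2.016e-6)/(2π·8.85×10^-12·0.0759) = 4.78e5 N/C.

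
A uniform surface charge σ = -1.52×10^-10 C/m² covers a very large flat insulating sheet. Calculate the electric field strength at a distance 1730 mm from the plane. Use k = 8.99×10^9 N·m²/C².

Choose a cylindrical pillbox piercing the sheet, end faces (area A) parallel to it.
Only the two end caps contribute flux: Φ = 2EA. With Q_enc = σA, Gauss's law gives E = |σ|/(2ε₀).
E = 2πk|σ| = 2π(8.99×10^9)(1.52e-10) = 8.59 N/C.

E = 8.59 V/m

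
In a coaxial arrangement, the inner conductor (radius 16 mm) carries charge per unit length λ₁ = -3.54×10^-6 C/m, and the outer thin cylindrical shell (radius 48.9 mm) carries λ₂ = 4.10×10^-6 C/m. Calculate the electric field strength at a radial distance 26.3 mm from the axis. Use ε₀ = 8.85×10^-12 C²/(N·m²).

By cylindrical symmetry E is radial; use a coaxial Gaussian cylinder of radius 26.3 mm and length L (between the conductors, 16 mm < r < 48.9 mm).
The shell at 48.9 mm lies outside the Gaussian surface, so λ_enc = λ₁ = -3.54×10^-6 C/m.
Since E is radial and uniform over the curved surface, Φ = E·2πrL = Q_enc/ε₀ = λ_enc L/ε₀.
E = |λ_enc|/(2πε₀r) = (3.54e-6)/(2π·8.85×10^-12·0.0263) = 2.42×10^6 N/C.

2.42×10^6 N/C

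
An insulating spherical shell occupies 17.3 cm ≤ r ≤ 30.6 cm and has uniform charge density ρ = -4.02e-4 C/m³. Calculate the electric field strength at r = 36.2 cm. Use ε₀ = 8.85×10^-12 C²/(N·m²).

Use a concentric Gaussian sphere at r = 36.2 cm (r > 30.6 cm, enclosing the whole shell).
Q_enc = ρ·(4π/3)(b³ − a³) = (-4.02e-4)·(4π/3)·((0.306)³ − (0.173)³) = -3.953×10^-5 C.
Applying ∮E·dA = Q_enc/ε₀ with Φ = E(4πr²):
E = |Q_enc|/(4πε₀r²) = (3.953×10^-5)/(4π·8.85×10^-12·(0.362)²) = 2.71e6 N/C.

|E| = 2.71×10^6 N/C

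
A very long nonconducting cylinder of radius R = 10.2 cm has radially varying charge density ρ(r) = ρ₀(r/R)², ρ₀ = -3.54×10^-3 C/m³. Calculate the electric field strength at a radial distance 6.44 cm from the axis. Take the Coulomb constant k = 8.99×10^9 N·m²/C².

Choose a coaxial cylinder of radius r = 6.44 cm (arbitrary length L) as the Gaussian surface (r < R).
λ_enc = ∫₀^r ρ(r')·2πr' dr' = (2πρ₀/R²)·r^4/4 = -9.193×10^-6 C/m.
Applying ∮E·dA = Q_enc/ε₀ with the end caps contributing no flux:
E = 2k|λ_enc|/r = 2(8.99×10^9)(9.193e-6)/(0.0644) = 2.57e6 N/C.

2.57×10^6 V/m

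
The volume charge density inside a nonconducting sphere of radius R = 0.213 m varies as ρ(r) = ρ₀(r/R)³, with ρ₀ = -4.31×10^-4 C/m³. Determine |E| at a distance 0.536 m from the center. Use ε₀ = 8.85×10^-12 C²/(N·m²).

By spherical symmetry E is radial; choose a Gaussian sphere of radius r = 0.536 m (r > R, all charge enclosed).
Q_enc = 4π ∫₀^R ρ₀(r'/R)^3 r'² dr' = 4πρ₀R³/6 = -8.723×10^-6 C.
Applying ∮E·dA = Q_enc/ε₀ with Φ = E(4πr²):
E = |Q_enc|/(4πε₀r²) = (8.723×10^-6)/(4π·8.85×10^-12·(0.536)²) = 2.73e5 N/C.

E = 2.73×10^5 N/C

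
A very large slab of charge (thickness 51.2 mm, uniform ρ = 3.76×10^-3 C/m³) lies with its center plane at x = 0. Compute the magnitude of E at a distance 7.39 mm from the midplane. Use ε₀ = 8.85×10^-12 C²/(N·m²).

By symmetry E is perpendicular to the slab. A Gaussian pillbox from −7.39 mm to +7.39 mm (face area A) lies entirely within the slab.
Q_enc = ρ·(2x)·A and flux = 2EA, so 2EA = 2ρxA/ε₀ ⇒ E = |ρ|x/ε₀.
E = (3.76×10^-3)(0.00739)/(8.85×10^-12) = 3.14×10^6 N/C.

E ≈ 3.14×10^6 V/m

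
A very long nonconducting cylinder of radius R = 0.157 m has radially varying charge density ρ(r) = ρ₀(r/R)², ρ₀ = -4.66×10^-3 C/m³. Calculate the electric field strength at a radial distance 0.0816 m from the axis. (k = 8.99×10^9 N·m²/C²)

Coaxial Gaussian cylinder, radius r = 0.0816 m, length L (r < R).
λ_enc = ∫₀^r ρ(r')·2πr' dr' = (2πρ₀/R²)·r^4/4 = -1.317e-5 C/m.
By Gauss's law (flux through the curved wall only), E·2πrL = λ_enc L/ε₀.
E = 2k|λ_enc|/r = 2(8.99×10^9)(1.317e-5)/(0.0816) = 2.90×10^6 N/C.

2.90×10^6 N/C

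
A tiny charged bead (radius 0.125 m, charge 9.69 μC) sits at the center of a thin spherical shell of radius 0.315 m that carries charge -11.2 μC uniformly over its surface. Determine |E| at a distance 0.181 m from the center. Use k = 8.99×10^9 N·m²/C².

By spherical symmetry E is radial; choose a Gaussian sphere of radius r = 0.181 m (between the bodies, 0.125 m < r < 0.315 m).
Only the inner charge is enclosed; the outer shell contributes nothing inside itself. Q_enc = 9.69 μC = 9.69e-6 C.
By Gauss's law, ∮E·dA = E·4πr² = Q_enc/ε₀.
E = k|Q_enc|/r² = (8.99×10^9)(9.69×10^-6)/(0.181)² = 2.66×10^6 N/C.

E = 2.66×10^6 N/C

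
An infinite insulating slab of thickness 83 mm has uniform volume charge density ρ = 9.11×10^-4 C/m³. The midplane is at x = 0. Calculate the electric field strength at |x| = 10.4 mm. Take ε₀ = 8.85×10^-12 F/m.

By symmetry E is perpendicular to the slab. A Gaussian pillbox from −10.4 mm to +10.4 mm (face area A) lies entirely within the slab.
Q_enc = ρ·(2x)·A and flux = 2EA, so 2EA = 2ρxA/ε₀ ⇒ E = |ρ|x/ε₀.
E = (9.11×10^-4)(0.0104)/(8.85×10^-12) = 1.07×10^6 N/C.

E = 1.07e6 V/m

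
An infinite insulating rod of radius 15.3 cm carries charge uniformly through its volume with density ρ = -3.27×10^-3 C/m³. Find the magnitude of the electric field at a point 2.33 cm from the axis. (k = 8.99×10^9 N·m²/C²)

E = 4.30×10^6 N/C

By cylindrical symmetry E is radial; use a coaxial Gaussian cylinder of radius 2.33 cm and length L (r < R).
Charge inside radius r per length L is ρ·πr²·L, so λ_enc = ρπr² = -5.577×10^-6 C/m.
Since E is radial and uniform over the curved surface, Φ = E·2πrL = Q_enc/ε₀ = λ_enc L/ε₀.
E = 2k|λ_enc|/r = 2(8.99×10^9)(5.577×10^-6)/(0.0233) = 4.30×10^6 N/C.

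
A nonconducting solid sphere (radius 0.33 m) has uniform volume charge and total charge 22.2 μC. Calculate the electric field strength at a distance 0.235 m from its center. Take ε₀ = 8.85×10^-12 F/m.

E = 1.31×10^6 V/m

By spherical symmetry E is radial; choose a Gaussian sphere of radius r = 0.235 m (r < R).
For a uniform sphere the enclosed fraction is (r/R)³, so Q_enc = (22.2 μC)(0.235/0.33)³ = 8.017×10^-6 C.
Since E is radial and uniform over the Gaussian sphere, Φ = E·4πr² = Q_enc/ε₀.
E = |Q_enc|/(4πε₀r²) = (8.017×10^-6)/(4π·8.85×10^-12·(0.235)²) = 1.31×10^6 N/C.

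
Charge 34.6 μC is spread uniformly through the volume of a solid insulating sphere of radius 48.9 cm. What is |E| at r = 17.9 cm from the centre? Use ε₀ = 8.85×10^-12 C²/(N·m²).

4.76×10^5 N/C

Symmetry ⇒ E = E(r) r̂. Gaussian sphere of radius r = 17.9 cm (r < R).
For a uniform sphere the enclosed fraction is (r/R)³, so Q_enc = (34.6 μC)(0.179/0.489)³ = 1.697×10^-6 C.
Gauss's law: E·4πr² = Q_enc/ε₀.
E = |Q_enc|/(4πε₀r²) = (1.697e-6)/(4π·8.85×10^-12·(0.179)²) = 4.76×10^5 N/C.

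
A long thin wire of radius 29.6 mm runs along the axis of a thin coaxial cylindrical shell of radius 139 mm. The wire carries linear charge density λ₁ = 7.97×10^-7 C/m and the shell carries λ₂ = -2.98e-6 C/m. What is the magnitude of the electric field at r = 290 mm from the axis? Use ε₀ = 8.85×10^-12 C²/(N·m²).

E = 1.35e5 V/m

Take a coaxial cylindrical Gaussian surface of radius r = 290 mm and length L (r > 139 mm, enclosing both).
λ_enc = λ₁ + λ₂ = (7.97×10^-7) + (-2.98e-6) = -2.183e-6 C/m.
Gauss's law: E·2πrL = λ_enc L/ε₀.
E = |λ_enc|/(2πε₀r) = (2.183×10^-6)/(2π·8.85×10^-12·0.29) = 1.35×10^5 N/C.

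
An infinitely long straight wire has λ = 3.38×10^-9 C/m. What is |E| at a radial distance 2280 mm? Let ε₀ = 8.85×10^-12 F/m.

|E| = 26.7 V/m

By cylindrical symmetry E is radial; use a coaxial Gaussian cylinder of radius 2280 mm and length L.
Q_enc = λL, so λ_enc = 3.38e-9 C/m.
By Gauss's law (flux through the curved wall only), E·2πrL = λ_enc L/ε₀.
E = |λ_enc|/(2πε₀r) = (3.38×10^-9)/(2π·8.85×10^-12·2.28) = 26.7 N/C.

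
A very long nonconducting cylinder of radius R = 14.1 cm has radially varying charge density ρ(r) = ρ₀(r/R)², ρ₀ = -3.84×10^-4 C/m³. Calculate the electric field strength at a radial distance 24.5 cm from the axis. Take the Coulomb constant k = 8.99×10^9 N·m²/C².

8.80e5 N/C

Choose a coaxial cylinder of radius r = 24.5 cm (arbitrary length L) as the Gaussian surface (r > R, full charge per length enclosed).
λ_enc = 2π ∫₀^R ρ₀(r'/R)^2 r' dr' = 2πρ₀R²/4 = -1.199e-5 C/m.
Gauss's law: E·2πrL = λ_enc L/ε₀.
E = 2k|λ_enc|/r = 2(8.99×10^9)(1.199×10^-5)/(0.245) = 8.80e5 N/C.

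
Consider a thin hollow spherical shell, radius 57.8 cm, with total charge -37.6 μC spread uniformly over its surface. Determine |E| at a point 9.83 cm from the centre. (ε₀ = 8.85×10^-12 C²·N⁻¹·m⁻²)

By spherical symmetry E is radial; choose a Gaussian sphere of radius r = 9.83 cm (inside the shell, r < 57.8 cm).
No charge lies within this surface, so Q_enc = 0 and Gauss's law gives E·4πr² = 0 ⇒ E = 0.

E = 0 (no enclosed charge)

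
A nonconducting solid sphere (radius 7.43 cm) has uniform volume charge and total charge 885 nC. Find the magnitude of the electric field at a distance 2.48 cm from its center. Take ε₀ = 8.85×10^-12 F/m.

Use a concentric Gaussian sphere at r = 2.48 cm (r < R).
Only the charge within r is enclosed: Q_enc = Q·(r/R)³ = (885 nC)·(2.48 cm/7.43 cm)³ = 3.291×10^-8 C.
Gauss's law: E·4πr² = Q_enc/ε₀.
E = |Q_enc|/(4πε₀r²) = (3.291e-8)/(4π·8.85×10^-12·(0.0248)²) = 4.81×10^5 N/C.

|E| ≈ 4.81×10^5 N/C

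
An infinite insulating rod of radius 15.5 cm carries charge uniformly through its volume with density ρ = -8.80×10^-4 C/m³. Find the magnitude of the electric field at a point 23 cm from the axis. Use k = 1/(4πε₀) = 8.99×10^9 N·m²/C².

Take a coaxial cylindrical Gaussian surface of radius r = 23 cm and length L (r > 15.5 cm, full cross-section enclosed).
λ_enc = ρ·πR² = (-8.80e-4)π(0.155)² = -6.642×10^-5 C/m.
Gauss's law: E·2πrL = λ_enc L/ε₀.
E = 2k|λ_enc|/r = 2(8.99×10^9)(6.642e-5)/(0.23) = 5.19×10^6 N/C.

5.19e6 N/C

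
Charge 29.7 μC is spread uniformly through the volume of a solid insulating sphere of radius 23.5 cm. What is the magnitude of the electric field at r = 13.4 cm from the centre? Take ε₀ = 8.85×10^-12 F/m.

Take a concentric spherical Gaussian surface of radius r = 13.4 cm (r < R).
Only the charge within r is enclosed: Q_enc = Q·(r/R)³ = (29.7 μC)·(13.4 cm/23.5 cm)³ = 5.506e-6 C.
Since E is radial and uniform over the Gaussian sphere, Φ = E·4πr² = Q_enc/ε₀.
E = |Q_enc|/(4πε₀r²) = (5.506e-6)/(4π·8.85×10^-12·(0.134)²) = 2.76e6 N/C.

|E| = 2.76×10^6 N/C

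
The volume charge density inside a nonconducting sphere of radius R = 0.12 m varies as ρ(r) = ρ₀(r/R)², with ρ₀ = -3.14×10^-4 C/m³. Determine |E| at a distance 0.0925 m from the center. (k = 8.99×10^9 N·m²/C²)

E = 3.90×10^5 N/C

Use a concentric Gaussian sphere at r = 0.0925 m (r < R).
Q_enc = ∫₀^r ρ(r')·4πr'² dr' = (4πρ₀/R²) ∫₀^r r'^4 dr' = 4πρ₀ r^5/(5·R²) = -3.711×10^-7 C.
Since E is radial and uniform over the Gaussian sphere, Φ = E·4πr² = Q_enc/ε₀.
E = k|Q_enc|/r² = (8.99×10^9)(3.711×10^-7)/(0.0925)² = 3.90e5 N/C.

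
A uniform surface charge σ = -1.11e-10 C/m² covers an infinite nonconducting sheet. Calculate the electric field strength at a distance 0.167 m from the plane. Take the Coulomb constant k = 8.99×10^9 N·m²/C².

The symmetry is planar: E is normal to the sheet and the same magnitude on both sides. Take a pillbox straddling the sheet with end-cap area A.
Flux Φ = 2EA and Q_enc = σA, so 2EA = σA/ε₀ ⇒ E = |σ|/(2ε₀), independent of distance.
E = 2πk|σ| = 2π(8.99×10^9)(1.11e-10) = 6.27 N/C.

E = 6.27 N/C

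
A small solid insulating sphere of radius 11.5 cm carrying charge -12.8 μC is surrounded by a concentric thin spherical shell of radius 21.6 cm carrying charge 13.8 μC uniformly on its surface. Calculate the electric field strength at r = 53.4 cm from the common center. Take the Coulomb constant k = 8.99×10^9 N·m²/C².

E = 3.15×10^4 N/C

Use a concentric Gaussian sphere at r = 53.4 cm (r > 21.6 cm, enclosing both).
Q_enc = (-12.8 μC) + (13.8 μC) = 1.00e-6 C.
Gauss's law: E·4πr² = Q_enc/ε₀.
E = k|Q_enc|/r² = (8.99×10^9)(1.00×10^-6)/(0.534)² = 3.15e4 N/C.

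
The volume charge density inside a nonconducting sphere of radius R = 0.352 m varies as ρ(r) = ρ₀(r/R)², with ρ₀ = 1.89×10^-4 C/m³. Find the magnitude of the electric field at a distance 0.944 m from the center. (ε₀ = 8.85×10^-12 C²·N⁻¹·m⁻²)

By spherical symmetry E is radial; choose a Gaussian sphere of radius r = 0.944 m (r > R, all charge enclosed).
Q_enc = 4π ∫₀^R ρ₀(r'/R)^2 r'² dr' = 4πρ₀R³/5 = 2.072×10^-5 C.
Applying ∮E·dA = Q_enc/ε₀ with Φ = E(4πr²):
E = |Q_enc|/(4πε₀r²) = (2.072e-5)/(4π·8.85×10^-12·(0.944)²) = 2.09e5 N/C.

E ≈ 2.09e5 N/C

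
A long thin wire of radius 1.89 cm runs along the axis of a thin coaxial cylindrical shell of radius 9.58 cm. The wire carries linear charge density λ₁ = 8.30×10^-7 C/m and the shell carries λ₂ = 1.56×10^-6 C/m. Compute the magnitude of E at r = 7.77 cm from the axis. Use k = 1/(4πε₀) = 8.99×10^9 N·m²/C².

Choose a coaxial cylinder of radius r = 7.77 cm (arbitrary length L) as the Gaussian surface (between the conductors, 1.89 cm < r < 9.58 cm).
Only the inner wire is enclosed; the outer shell contributes nothing inside itself. λ_enc = λ₁ = 8.30×10^-7 C/m.
Gauss's law: E·2πrL = λ_enc L/ε₀.
E = 2k|λ_enc|/r = 2(8.99×10^9)(8.30×10^-7)/(0.0777) = 1.92×10^5 N/C.

E = 1.92e5 N/C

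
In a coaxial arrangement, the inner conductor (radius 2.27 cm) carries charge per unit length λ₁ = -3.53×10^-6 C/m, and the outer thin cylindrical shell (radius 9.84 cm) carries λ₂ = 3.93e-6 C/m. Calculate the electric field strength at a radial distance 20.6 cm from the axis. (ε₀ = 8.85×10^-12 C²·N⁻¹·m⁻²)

|E| = 3.49×10^4 V/m

Coaxial Gaussian cylinder, radius r = 20.6 cm, length L (r > 9.84 cm, enclosing both).
λ_enc = λ₁ + λ₂ = (-3.53×10^-6) + (3.93e-6) = 4.00×10^-7 C/m.
Gauss's law: E·2πrL = λ_enc L/ε₀.
E = |λ_enc|/(2πε₀r) = (4.00×10^-7)/(2π·8.85×10^-12·0.206) = 3.49×10^4 N/C.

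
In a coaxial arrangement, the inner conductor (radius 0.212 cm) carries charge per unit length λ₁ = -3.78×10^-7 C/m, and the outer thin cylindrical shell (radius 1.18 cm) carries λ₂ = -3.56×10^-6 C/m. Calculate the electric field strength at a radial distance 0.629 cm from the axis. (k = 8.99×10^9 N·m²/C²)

Coaxial Gaussian cylinder, radius r = 0.629 cm, length L (between the conductors, 0.212 cm < r < 1.18 cm).
Only the inner wire is enclosed; the outer shell contributes nothing inside itself. λ_enc = λ₁ = -3.78e-7 C/m.
Since E is radial and uniform over the curved surface, Φ = E·2πrL = Q_enc/ε₀ = λ_enc L/ε₀.
E = 2k|λ_enc|/r = 2(8.99×10^9)(3.78×10^-7)/(0.00629) = 1.08e6 N/C.

|E| = 1.08×10^6 V/m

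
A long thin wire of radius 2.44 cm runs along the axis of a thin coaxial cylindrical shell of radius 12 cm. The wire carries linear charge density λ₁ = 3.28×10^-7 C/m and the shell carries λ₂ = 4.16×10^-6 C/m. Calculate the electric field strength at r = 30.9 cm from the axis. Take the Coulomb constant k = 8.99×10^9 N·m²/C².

Choose a coaxial cylinder of radius r = 30.9 cm (arbitrary length L) as the Gaussian surface (r > 12 cm, enclosing both).
λ_enc = λ₁ + λ₂ = (3.28×10^-7) + (4.16e-6) = 4.488×10^-6 C/m.
Applying ∮E·dA = Q_enc/ε₀ with the end caps contributing no flux:
E = 2k|λ_enc|/r = 2(8.99×10^9)(4.488e-6)/(0.309) = 2.61×10^5 N/C.

|E| ≈ 2.61×10^5 V/m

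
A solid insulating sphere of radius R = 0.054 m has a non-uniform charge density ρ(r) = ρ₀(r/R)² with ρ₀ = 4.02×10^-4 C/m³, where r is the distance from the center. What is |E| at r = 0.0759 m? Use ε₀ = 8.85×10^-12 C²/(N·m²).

E ≈ 2.48×10^5 N/C

Take a concentric spherical Gaussian surface of radius r = 0.0759 m (r > R, all charge enclosed).
Q_enc = 4π ∫₀^R ρ₀(r'/R)^2 r'² dr' = 4πρ₀R³/5 = 1.591×10^-7 C.
Since E is radial and uniform over the Gaussian sphere, Φ = E·4πr² = Q_enc/ε₀.
E = |Q_enc|/(4πε₀r²) = (1.591×10^-7)/(4π·8.85×10^-12·(0.0759)²) = 2.48e5 N/C.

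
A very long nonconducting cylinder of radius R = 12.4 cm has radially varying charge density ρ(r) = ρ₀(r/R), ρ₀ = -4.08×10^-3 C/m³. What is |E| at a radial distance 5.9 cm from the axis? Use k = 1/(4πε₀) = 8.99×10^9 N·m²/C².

Coaxial Gaussian cylinder, radius r = 5.9 cm, length L (r < R).
Integrating ρ over the cross-section to radius r: λ_enc = (2πρ₀/R) ∫₀^r r'^2 dr' = 2πρ₀ r^3/(3·R) = -1.415×10^-5 C/m.
By Gauss's law (flux through the curved wall only), E·2πrL = λ_enc L/ε₀.
E = 2k|λ_enc|/r = 2(8.99×10^9)(1.415×10^-5)/(0.059) = 4.31×10^6 N/C.

E = 4.31×10^6 V/m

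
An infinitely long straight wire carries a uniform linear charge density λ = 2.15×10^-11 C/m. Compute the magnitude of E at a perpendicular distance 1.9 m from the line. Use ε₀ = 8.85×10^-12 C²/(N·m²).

E ≈ 0.203 V/m

Choose a coaxial cylinder of radius r = 1.9 m (arbitrary length L) as the Gaussian surface.
Q_enc = λL, so λ_enc = 2.15×10^-11 C/m.
By Gauss's law (flux through the curved wall only), E·2πrL = λ_enc L/ε₀.
E = |λ_enc|/(2πε₀r) = (2.15×10^-11)/(2π·8.85×10^-12·1.9) = 0.203 N/C.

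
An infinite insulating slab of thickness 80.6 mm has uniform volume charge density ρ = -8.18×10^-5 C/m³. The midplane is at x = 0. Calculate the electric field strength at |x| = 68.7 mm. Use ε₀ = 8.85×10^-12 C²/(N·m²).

The point |x| = 68.7 mm lies outside the slab (half-thickness 0.0403 m). A symmetric pillbox spanning the full slab encloses Q_enc = ρ·d·A.
Flux = 2EA ⇒ E = |ρ|d/(2ε₀), independent of distance outside.
E = (8.18×10^-5)(0.0806)/(2·8.85×10^-12) = 3.72e5 N/C.

|E| = 3.72×10^5 N/C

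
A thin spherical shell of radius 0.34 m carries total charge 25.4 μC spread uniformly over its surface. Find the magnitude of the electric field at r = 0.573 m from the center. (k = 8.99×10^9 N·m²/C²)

|E| = 6.95e5 N/C

Use a concentric Gaussian sphere at r = 0.573 m (r > 0.34 m).
The entire shell is enclosed: Q_enc = 2.54×10^-5 C.
Applying ∮E·dA = Q_enc/ε₀ with Φ = E(4πr²):
E = k|Q_enc|/r² = (8.99×10^9)(2.54e-5)/(0.573)² = 6.95×10^5 N/C.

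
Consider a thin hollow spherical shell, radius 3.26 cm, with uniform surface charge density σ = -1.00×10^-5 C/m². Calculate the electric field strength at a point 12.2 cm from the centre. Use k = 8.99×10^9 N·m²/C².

By spherical symmetry E is radial; choose a Gaussian sphere of radius r = 12.2 cm (r > 3.26 cm).
The entire shell is enclosed: Q_enc = σ·4πR² = (-1.00e-5)·4π·(0.0326)² = -1.336×10^-7 C.
Since E is radial and uniform over the Gaussian sphere, Φ = E·4πr² = Q_enc/ε₀.
E = k|Q_enc|/r² = (8.99×10^9)(1.336×10^-7)/(0.122)² = 8.07×10^4 N/C.

E ≈ 8.07×10^4 V/m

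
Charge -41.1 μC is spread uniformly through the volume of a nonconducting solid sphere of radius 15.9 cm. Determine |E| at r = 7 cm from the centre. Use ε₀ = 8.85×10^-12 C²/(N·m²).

Use a concentric Gaussian sphere at r = 7 cm (r < R).
Only the charge within r is enclosed: Q_enc = Q·(r/R)³ = (-41.1 μC)·(7 cm/15.9 cm)³ = -3.507e-6 C.
By Gauss's law, ∮E·dA = E·4πr² = Q_enc/ε₀.
E = |Q_enc|/(4πε₀r²) = (3.507×10^-6)/(4π·8.85×10^-12·(0.07)²) = 6.44e6 N/C.

E = 6.44×10^6 N/C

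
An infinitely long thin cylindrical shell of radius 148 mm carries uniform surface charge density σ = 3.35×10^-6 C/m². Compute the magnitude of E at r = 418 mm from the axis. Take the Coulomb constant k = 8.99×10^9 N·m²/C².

|E| = 1.34×10^5 N/C

Choose a coaxial cylinder of radius r = 418 mm (arbitrary length L) as the Gaussian surface (r > 148 mm).
The whole shell is enclosed: λ_enc = σ·2πR = (3.35×10^-6)·2π·(0.148) = 3.115e-6 C/m.
Since E is radial and uniform over the curved surface, Φ = E·2πrL = Q_enc/ε₀ = λ_enc L/ε₀.
E = 2k|λ_enc|/r = 2(8.99×10^9)(3.115e-6)/(0.418) = 1.34×10^5 N/C.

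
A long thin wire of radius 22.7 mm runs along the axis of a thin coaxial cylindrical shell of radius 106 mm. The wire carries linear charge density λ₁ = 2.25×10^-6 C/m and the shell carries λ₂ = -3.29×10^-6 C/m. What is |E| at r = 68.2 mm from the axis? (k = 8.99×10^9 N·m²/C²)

|E| = 5.93e5 N/C

Choose a coaxial cylinder of radius r = 68.2 mm (arbitrary length L) as the Gaussian surface (between the conductors, 22.7 mm < r < 106 mm).
Only the inner wire is enclosed; the outer shell contributes nothing inside itself. λ_enc = λ₁ = 2.25×10^-6 C/m.
Gauss's law: E·2πrL = λ_enc L/ε₀.
E = 2k|λ_enc|/r = 2(8.99×10^9)(2.25e-6)/(0.0682) = 5.93e5 N/C.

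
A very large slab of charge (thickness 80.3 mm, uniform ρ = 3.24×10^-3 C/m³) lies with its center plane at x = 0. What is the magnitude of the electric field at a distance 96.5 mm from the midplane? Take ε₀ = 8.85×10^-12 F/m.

|E| = 1.47×10^7 N/C

The point |x| = 96.5 mm lies outside the slab (half-thickness 0.04015 m). A symmetric pillbox spanning the full slab encloses Q_enc = ρ·d·A.
Flux = 2EA ⇒ E = |ρ|d/(2ε₀), independent of distance outside.
E = (3.24×10^-3)(0.0803)/(2·8.85×10^-12) = 1.47e7 N/C.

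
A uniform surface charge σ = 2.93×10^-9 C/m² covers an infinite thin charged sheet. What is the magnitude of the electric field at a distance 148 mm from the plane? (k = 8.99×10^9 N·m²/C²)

Choose a cylindrical pillbox piercing the sheet, end faces (area A) parallel to it.
Only the two end caps contribute flux: Φ = 2EA. With Q_enc = σA, Gauss's law gives E = |σ|/(2ε₀).
E = 2πk|σ| = 2π(8.99×10^9)(2.93e-9) = 166 N/C.

166 N/C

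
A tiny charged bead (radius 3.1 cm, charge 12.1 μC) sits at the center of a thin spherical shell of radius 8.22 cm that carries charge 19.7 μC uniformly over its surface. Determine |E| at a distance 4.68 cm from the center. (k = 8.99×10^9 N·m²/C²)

Symmetry ⇒ E = E(r) r̂. Gaussian sphere of radius r = 4.68 cm (between the bodies, 3.1 cm < r < 8.22 cm).
The shell at 8.22 cm lies outside the Gaussian surface, so Q_enc = 12.1 μC = 1.21e-5 C.
By Gauss's law, ∮E·dA = E·4πr² = Q_enc/ε₀.
E = k|Q_enc|/r² = (8.99×10^9)(1.21×10^-5)/(0.0468)² = 4.97×10^7 N/C.

E ≈ 4.97e7 V/m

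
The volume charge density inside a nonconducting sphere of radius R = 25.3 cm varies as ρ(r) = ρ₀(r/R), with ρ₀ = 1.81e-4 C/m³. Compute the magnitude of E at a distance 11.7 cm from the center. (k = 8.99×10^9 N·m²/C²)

|E| ≈ 2.77×10^5 V/m

Symmetry ⇒ E = E(r) r̂. Gaussian sphere of radius r = 11.7 cm (r < R).
Integrate the density: Q_enc = 4π ∫₀^r ρ₀(r'/R)^1 r'² dr' = 4πρ₀ r^4/(4·R) = 4.212×10^-7 C.
By Gauss's law, ∮E·dA = E·4πr² = Q_enc/ε₀.
E = k|Q_enc|/r² = (8.99×10^9)(4.212×10^-7)/(0.117)² = 2.77×10^5 N/C.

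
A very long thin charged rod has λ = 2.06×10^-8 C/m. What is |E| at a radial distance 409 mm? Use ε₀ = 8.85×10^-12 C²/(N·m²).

Coaxial Gaussian cylinder, radius r = 409 mm, length L.
Q_enc = λL, so λ_enc = 2.06×10^-8 C/m.
Gauss's law: E·2πrL = λ_enc L/ε₀.
E = |λ_enc|/(2πε₀r) = (2.06×10^-8)/(2π·8.85×10^-12·0.409) = 906 N/C.

E ≈ 906 N/C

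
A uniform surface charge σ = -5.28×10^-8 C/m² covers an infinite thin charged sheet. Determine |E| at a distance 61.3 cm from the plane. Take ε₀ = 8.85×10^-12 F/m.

E = 2.98×10^3 N/C

The symmetry is planar: E is normal to the sheet and the same magnitude on both sides. Take a pillbox straddling the sheet with end-cap area A.
Only the two end caps contribute flux: Φ = 2EA. With Q_enc = σA, Gauss's law gives E = |σ|/(2ε₀).
E = |σ|/(2ε₀) = (5.28e-8)/(2·8.85×10^-12) = 2.98×10^3 N/C.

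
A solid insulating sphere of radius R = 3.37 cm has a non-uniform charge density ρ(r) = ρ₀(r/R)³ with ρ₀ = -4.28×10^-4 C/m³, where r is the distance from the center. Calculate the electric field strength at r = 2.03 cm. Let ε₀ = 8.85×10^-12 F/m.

|E| ≈ 3.58e4 N/C

Use a concentric Gaussian sphere at r = 2.03 cm (r < R).
Integrate the density: Q_enc = 4π ∫₀^r ρ₀(r'/R)^3 r'² dr' = 4πρ₀ r^6/(6·R³) = -1.639e-9 C.
Since E is radial and uniform over the Gaussian sphere, Φ = E·4πr² = Q_enc/ε₀.
E = |Q_enc|/(4πε₀r²) = (1.639×10^-9)/(4π·8.85×10^-12·(0.0203)²) = 3.58e4 N/C.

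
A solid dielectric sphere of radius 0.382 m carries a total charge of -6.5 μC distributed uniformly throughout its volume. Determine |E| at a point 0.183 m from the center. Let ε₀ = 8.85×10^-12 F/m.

Take a concentric spherical Gaussian surface of radius r = 0.183 m (r < R).
For a uniform sphere the enclosed fraction is (r/R)³, so Q_enc = (-6.5 μC)(0.183/0.382)³ = -7.146e-7 C.
Applying ∮E·dA = Q_enc/ε₀ with Φ = E(4πr²):
E = |Q_enc|/(4πε₀r²) = (7.146×10^-7)/(4π·8.85×10^-12·(0.183)²) = 1.92e5 N/C.

|E| = 1.92e5 N/C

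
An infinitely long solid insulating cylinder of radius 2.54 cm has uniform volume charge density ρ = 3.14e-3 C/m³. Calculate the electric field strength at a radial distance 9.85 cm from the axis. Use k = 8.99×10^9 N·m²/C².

Take a coaxial cylindrical Gaussian surface of radius r = 9.85 cm and length L (r > 2.54 cm, full cross-section enclosed).
λ_enc = ρ·πR² = (3.14×10^-3)π(0.0254)² = 6.364e-6 C/m.
Since E is radial and uniform over the curved surface, Φ = E·2πrL = Q_enc/ε₀ = λ_enc L/ε₀.
E = 2k|λ_enc|/r = 2(8.99×10^9)(6.364×10^-6)/(0.0985) = 1.16×10^6 N/C.

|E| ≈ 1.16e6 N/C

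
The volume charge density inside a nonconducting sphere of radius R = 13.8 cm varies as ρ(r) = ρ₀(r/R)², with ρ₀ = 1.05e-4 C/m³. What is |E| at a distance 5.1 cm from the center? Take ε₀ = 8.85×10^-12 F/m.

Use a concentric Gaussian sphere at r = 5.1 cm (r < R).
Integrate the density: Q_enc = 4π ∫₀^r ρ₀(r'/R)^2 r'² dr' = 4πρ₀ r^5/(5·R²) = 4.781×10^-9 C.
By Gauss's law, ∮E·dA = E·4πr² = Q_enc/ε₀.
E = |Q_enc|/(4πε₀r²) = (4.781×10^-9)/(4π·8.85×10^-12·(0.051)²) = 1.65×10^4 N/C.

E = 1.65×10^4 N/C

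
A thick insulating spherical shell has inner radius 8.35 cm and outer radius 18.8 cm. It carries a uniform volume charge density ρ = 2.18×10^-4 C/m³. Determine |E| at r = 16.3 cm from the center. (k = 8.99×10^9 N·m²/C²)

Use a concentric Gaussian sphere at r = 16.3 cm (within the shell material, 8.35 cm < r < 18.8 cm).
Only the shell between 8.35 cm and r is enclosed: Q_enc = ρ·(4π/3)(r³ − a³) = (2.18e-4)·(4π/3)·((0.163)³ − (0.0835)³) = 3.423e-6 C.
Since E is radial and uniform over the Gaussian sphere, Φ = E·4πr² = Q_enc/ε₀.
E = k|Q_enc|/r² = (8.99×10^9)(3.423×10^-6)/(0.163)² = 1.16e6 N/C.

1.16×10^6 N/C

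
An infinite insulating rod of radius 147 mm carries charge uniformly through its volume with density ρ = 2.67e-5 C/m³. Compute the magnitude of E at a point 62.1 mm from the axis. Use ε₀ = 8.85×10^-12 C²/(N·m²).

Coaxial Gaussian cylinder, radius r = 62.1 mm, length L (r < R).
Enclosed charge per unit length: λ_enc = ρ·πr² = (2.67×10^-5)π(0.0621)² = 3.235×10^-7 C/m.
Since E is radial and uniform over the curved surface, Φ = E·2πrL = Q_enc/ε₀ = λ_enc L/ε₀.
E = |λ_enc|/(2πε₀r) = (3.235×10^-7)/(2π·8.85×10^-12·0.0621) = 9.37×10^4 N/C.

|E| = 9.37×10^4 V/m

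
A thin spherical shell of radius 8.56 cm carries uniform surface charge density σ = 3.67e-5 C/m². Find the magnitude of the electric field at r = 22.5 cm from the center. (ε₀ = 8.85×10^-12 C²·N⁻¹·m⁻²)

Take a concentric spherical Gaussian surface of radius r = 22.5 cm (r > 8.56 cm).
The entire shell is enclosed: Q_enc = σ·4πR² = (3.67×10^-5)·4π·(0.0856)² = 3.379×10^-6 C.
Gauss's law: E·4πr² = Q_enc/ε₀.
E = |Q_enc|/(4πε₀r²) = (3.379×10^-6)/(4π·8.85×10^-12·(0.225)²) = 6.00×10^5 N/C.

|E| = 6.00e5 N/C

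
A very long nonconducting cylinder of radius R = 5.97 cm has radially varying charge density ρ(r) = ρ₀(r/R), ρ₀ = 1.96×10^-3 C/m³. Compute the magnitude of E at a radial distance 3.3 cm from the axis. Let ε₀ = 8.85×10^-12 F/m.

Take a coaxial cylindrical Gaussian surface of radius r = 3.3 cm and length L (r < R).
λ_enc = ∫₀^r ρ(r')·2πr' dr' = (2πρ₀/R)·r^3/3 = 2.471e-6 C/m.
Since E is radial and uniform over the curved surface, Φ = E·2πrL = Q_enc/ε₀ = λ_enc L/ε₀.
E = |λ_enc|/(2πε₀r) = (2.471×10^-6)/(2π·8.85×10^-12·0.033) = 1.35×10^6 N/C.

1.35e6 N/C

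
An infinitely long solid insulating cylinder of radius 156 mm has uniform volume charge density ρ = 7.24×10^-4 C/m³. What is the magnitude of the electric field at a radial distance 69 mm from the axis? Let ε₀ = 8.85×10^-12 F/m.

E ≈ 2.82×10^6 N/C

By cylindrical symmetry E is radial; use a coaxial Gaussian cylinder of radius 69 mm and length L (r < R).
Charge inside radius r per length L is ρ·πr²·L, so λ_enc = ρπr² = 1.083e-5 C/m.
Applying ∮E·dA = Q_enc/ε₀ with the end caps contributing no flux:
E = |λ_enc|/(2πε₀r) = (1.083e-5)/(2π·8.85×10^-12·0.069) = 2.82×10^6 N/C.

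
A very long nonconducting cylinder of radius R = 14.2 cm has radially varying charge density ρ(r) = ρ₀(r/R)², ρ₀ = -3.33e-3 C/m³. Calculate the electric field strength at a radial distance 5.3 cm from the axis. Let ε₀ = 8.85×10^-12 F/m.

E = 6.95e5 V/m

Choose a coaxial cylinder of radius r = 5.3 cm (arbitrary length L) as the Gaussian surface (r < R).
λ_enc = ∫₀^r ρ(r')·2πr' dr' = (2πρ₀/R²)·r^4/4 = -2.047e-6 C/m.
By Gauss's law (flux through the curved wall only), E·2πrL = λ_enc L/ε₀.
E = |λ_enc|/(2πε₀r) = (2.047e-6)/(2π·8.85×10^-12·0.053) = 6.95×10^5 N/C.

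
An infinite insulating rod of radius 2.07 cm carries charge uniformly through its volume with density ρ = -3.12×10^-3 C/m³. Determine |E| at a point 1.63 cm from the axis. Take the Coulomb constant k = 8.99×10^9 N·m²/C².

Take a coaxial cylindrical Gaussian surface of radius r = 1.63 cm and length L (r < R).
Enclosed charge per unit length: λ_enc = ρ·πr² = (-3.12×10^-3)π(0.0163)² = -2.604e-6 C/m.
Gauss's law: E·2πrL = λ_enc L/ε₀.
E = 2k|λ_enc|/r = 2(8.99×10^9)(2.604×10^-6)/(0.0163) = 2.87e6 N/C.

E ≈ 2.87×10^6 N/C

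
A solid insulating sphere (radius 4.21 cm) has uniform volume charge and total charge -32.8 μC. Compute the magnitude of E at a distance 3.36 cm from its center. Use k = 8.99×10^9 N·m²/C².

By spherical symmetry E is radial; choose a Gaussian sphere of radius r = 3.36 cm (r < R).
For a uniform sphere the enclosed fraction is (r/R)³, so Q_enc = (-32.8 μC)(0.0336/0.0421)³ = -1.667×10^-5 C.
By Gauss's law, ∮E·dA = E·4πr² = Q_enc/ε₀.
E = k|Q_enc|/r² = (8.99×10^9)(1.667×10^-5)/(0.0336)² = 1.33×10^8 N/C.

1.33×10^8 N/C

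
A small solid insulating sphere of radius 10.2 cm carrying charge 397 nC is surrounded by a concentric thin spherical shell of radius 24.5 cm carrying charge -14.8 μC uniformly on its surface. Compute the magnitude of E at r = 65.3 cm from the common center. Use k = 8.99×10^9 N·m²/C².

|E| = 3.04×10^5 N/C

Take a concentric spherical Gaussian surface of radius r = 65.3 cm (r > 24.5 cm, enclosing both).
Q_enc = (397 nC) + (-14.8 μC) = -1.44×10^-5 C.
Applying ∮E·dA = Q_enc/ε₀ with Φ = E(4πr²):
E = k|Q_enc|/r² = (8.99×10^9)(1.44×10^-5)/(0.653)² = 3.04×10^5 N/C.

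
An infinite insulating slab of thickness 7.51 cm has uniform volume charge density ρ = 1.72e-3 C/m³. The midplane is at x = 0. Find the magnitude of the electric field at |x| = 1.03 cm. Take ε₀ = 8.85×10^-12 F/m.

By symmetry E is perpendicular to the slab. A Gaussian pillbox from −1.03 cm to +1.03 cm (face area A) lies entirely within the slab.
Q_enc = ρ·(2x)·A and flux = 2EA, so 2EA = 2ρxA/ε₀ ⇒ E = |ρ|x/ε₀.
E = (1.72×10^-3)(0.0103)/(8.85×10^-12) = 2.00×10^6 N/C.

E = 2.00×10^6 N/C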